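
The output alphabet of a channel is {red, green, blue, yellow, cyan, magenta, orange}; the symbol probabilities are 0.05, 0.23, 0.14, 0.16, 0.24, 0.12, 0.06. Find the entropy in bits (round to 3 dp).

2.629 bits

H = −Σ pᵢ log₂ pᵢ.
−0.05·log₂(0.05) = 0.2161
−0.23·log₂(0.23) = 0.4877
−0.14·log₂(0.14) = 0.3971
−0.16·log₂(0.16) = 0.4230
−0.24·log₂(0.24) = 0.4941
−0.12·log₂(0.12) = 0.3671
−0.06·log₂(0.06) = 0.2435
Sum ≈ 2.6286 → 2.629 bits.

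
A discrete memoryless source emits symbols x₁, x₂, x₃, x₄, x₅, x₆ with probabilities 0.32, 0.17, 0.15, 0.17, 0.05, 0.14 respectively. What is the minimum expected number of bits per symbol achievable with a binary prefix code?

Repeatedly combine the two least-probable nodes; the expected code length is the sum of the merged weights.
merge 1/20 + 7/50 → 19/100
merge 3/20 + 17/100 → 8/25
merge 17/100 + 19/100 → 9/25
merge 8/25 + 8/25 → 16/25
merge 9/25 + 16/25 → 1
L = 19/100 + 8/25 + 9/25 + 16/25 + 1 = 251/100 = 2.51 bits/symbol.

2.51 bits/symbol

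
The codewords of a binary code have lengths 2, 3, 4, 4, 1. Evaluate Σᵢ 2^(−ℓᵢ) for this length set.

With common denominator 2^4 = 16: Σ 2^(−ℓᵢ) = 4/16 + 2/16 + 1/16 + 1/16 + 8/16 = 16/16 = 1.

1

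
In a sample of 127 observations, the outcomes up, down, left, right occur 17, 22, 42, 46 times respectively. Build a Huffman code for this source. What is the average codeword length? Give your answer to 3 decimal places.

Probabilities are the counts divided by 127.
Repeatedly combine the two least-probable nodes; the expected code length is the sum of the merged weights.
merge 17/127 + 22/127 → 39/127
merge 39/127 + 42/127 → 81/127
merge 46/127 + 81/127 → 1
L = 39/127 + 81/127 + 1 = 247/127 ≈ 1.945 bits/symbol.

1.945 bits/symbol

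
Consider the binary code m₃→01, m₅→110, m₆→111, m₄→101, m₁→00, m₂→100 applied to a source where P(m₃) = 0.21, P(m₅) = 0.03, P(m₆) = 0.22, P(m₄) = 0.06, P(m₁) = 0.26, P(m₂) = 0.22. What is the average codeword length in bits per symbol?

L̄ = Σ pᵢ·ℓᵢ = 0.21·2 + 0.03·3 + 0.22·3 + 0.06·3 + 0.26·2 + 0.22·3 = 2.53 bits/symbol.

2.53 bits/symbol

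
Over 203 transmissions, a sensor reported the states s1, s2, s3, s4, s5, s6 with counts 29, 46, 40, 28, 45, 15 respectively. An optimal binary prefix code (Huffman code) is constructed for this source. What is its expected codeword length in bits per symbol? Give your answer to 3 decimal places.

2.552 bits/symbol

Probabilities are the counts divided by 203.
Repeatedly combine the two least-probable nodes; the expected code length is the sum of the merged weights.
merge 15/203 + 4/29 → 43/203
merge 1/7 + 40/203 → 69/203
merge 43/203 + 45/203 → 88/203
merge 46/203 + 69/203 → 115/203
merge 88/203 + 115/203 → 1
L = 43/203 + 69/203 + 88/203 + 115/203 + 1 = 74/29 ≈ 2.552 bits/symbol.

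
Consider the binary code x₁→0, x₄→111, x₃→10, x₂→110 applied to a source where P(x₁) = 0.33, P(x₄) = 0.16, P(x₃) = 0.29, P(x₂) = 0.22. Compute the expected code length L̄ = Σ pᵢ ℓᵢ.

L̄ = Σ pᵢ·ℓᵢ = 0.33·1 + 0.16·3 + 0.29·2 + 0.22·3 = 2.05 bits/symbol.

2.05 bits/symbol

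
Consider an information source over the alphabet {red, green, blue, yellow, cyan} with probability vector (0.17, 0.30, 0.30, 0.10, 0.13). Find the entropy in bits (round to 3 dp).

H = −Σ pᵢ log₂ pᵢ.
−0.17·log₂(0.17) = 0.4346
−0.30·log₂(0.30) = 0.5211
−0.30·log₂(0.30) = 0.5211
−0.10·log₂(0.10) = 0.3322
−0.13·log₂(0.13) = 0.3826
Sum ≈ 2.1916 → 2.192 bits.

2.192 bits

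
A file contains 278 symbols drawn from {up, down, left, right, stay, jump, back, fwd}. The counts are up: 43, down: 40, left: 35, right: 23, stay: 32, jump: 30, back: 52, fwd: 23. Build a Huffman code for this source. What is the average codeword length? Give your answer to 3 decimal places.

2.978 bits/symbol

Probabilities are the counts divided by 278.
Repeatedly combine the two least-probable nodes; the expected code length is the sum of the merged weights.
merge 23/278 + 23/278 → 23/139
merge 15/139 + 16/139 → 31/139
merge 35/278 + 20/139 → 75/278
merge 43/278 + 23/139 → 89/278
merge 26/139 + 31/139 → 57/139
merge 75/278 + 89/278 → 82/139
merge 57/139 + 82/139 → 1
L = 23/139 + 31/139 + 75/278 + 89/278 + 57/139 + 82/139 + 1 = 414/139 ≈ 2.978 bits/symbol.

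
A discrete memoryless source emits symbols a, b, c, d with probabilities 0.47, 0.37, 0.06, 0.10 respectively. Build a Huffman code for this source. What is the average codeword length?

Repeatedly combine the two least-probable nodes; the expected code length is the sum of the merged weights.
merge 3/50 + 1/10 → 4/25
merge 4/25 + 37/100 → 53/100
merge 47/100 + 53/100 → 1
L = 4/25 + 53/100 + 1 = 169/100 = 1.69 bits/symbol.

1.69 bits/symbol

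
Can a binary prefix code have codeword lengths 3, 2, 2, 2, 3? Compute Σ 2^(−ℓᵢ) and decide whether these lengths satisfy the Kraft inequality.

With common denominator 2^3 = 8: Σ 2^(−ℓᵢ) = 1/8 + 2/8 + 2/8 + 2/8 + 1/8 = 8/8 = 1.
Kraft's inequality requires Σ ≤ 1; here Σ = 1 ≤ 1, so such a prefix code exists.

1; yes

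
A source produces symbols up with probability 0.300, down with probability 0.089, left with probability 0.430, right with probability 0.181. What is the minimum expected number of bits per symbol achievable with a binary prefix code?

1.84 bits/symbol

Repeatedly combine the two least-probable nodes; the expected code length is the sum of the merged weights.
merge 89/1000 + 181/1000 → 27/100
merge 27/100 + 3/10 → 57/100
merge 43/100 + 57/100 → 1
L = 27/100 + 57/100 + 1 = 46/25 = 1.84 bits/symbol.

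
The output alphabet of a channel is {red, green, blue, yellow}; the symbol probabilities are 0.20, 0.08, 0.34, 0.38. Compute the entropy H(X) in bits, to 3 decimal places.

H = −Σ pᵢ log₂ pᵢ.
−0.20·log₂(0.20) = 0.4644
−0.08·log₂(0.08) = 0.2915
−0.34·log₂(0.34) = 0.5292
−0.38·log₂(0.38) = 0.5305
Sum ≈ 1.8155 → 1.816 bits.

1.816 bits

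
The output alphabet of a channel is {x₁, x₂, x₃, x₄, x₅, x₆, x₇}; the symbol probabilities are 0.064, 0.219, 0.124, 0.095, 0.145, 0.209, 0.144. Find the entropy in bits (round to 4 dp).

2.7083 bits

H = −Σ pᵢ log₂ pᵢ.
−0.064·log₂(0.064) = 0.2538
−0.219·log₂(0.219) = 0.4798
−0.124·log₂(0.124) = 0.3734
−0.095·log₂(0.095) = 0.3226
−0.145·log₂(0.145) = 0.4040
−0.209·log₂(0.209) = 0.4720
−0.144·log₂(0.144) = 0.4026
Sum ≈ 2.7083 → 2.7083 bits.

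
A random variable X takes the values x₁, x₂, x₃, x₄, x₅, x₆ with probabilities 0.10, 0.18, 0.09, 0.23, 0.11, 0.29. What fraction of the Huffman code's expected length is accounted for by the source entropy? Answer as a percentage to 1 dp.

Entropy H = −Σ p log₂ p ≈ 2.4460 bits.
Huffman merges: 9/100+1/10→19/100; 11/100+9/50→29/100; 19/100+23/100→21/50; 29/100+29/100→29/50; 21/50+29/50→1. L = 62/25 ≈ 2.4800.
Efficiency = H/L = 2.4460/2.4800 = 98.6%.

98.6%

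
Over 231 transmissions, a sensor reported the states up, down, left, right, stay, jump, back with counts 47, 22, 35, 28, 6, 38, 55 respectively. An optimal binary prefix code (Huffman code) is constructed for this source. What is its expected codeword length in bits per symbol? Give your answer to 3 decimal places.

2.680 bits/symbol

Probabilities are the counts divided by 231.
Repeatedly combine the two least-probable nodes; the expected code length is the sum of the merged weights.
merge 2/77 + 2/21 → 4/33
merge 4/33 + 4/33 → 8/33
merge 5/33 + 38/231 → 73/231
merge 47/231 + 5/21 → 34/77
merge 8/33 + 73/231 → 43/77
merge 34/77 + 43/77 → 1
L = 4/33 + 8/33 + 73/231 + 34/77 + 43/77 + 1 = 619/231 ≈ 2.680 bits/symbol.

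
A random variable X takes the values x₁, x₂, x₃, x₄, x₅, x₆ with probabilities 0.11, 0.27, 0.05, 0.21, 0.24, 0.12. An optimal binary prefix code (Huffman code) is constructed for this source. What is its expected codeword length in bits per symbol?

2.44 bits/symbol

Repeatedly combine the two least-probable nodes; the expected code length is the sum of the merged weights.
merge 1/20 + 11/100 → 4/25
merge 3/25 + 4/25 → 7/25
merge 21/100 + 6/25 → 9/20
merge 27/100 + 7/25 → 11/20
merge 9/20 + 11/20 → 1
L = 4/25 + 7/25 + 9/20 + 11/20 + 1 = 61/25 = 2.44 bits/symbol.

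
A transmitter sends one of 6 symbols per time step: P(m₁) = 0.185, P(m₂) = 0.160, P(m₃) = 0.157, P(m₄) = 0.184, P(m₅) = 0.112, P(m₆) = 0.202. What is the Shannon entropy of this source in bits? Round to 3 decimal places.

2.562 bits

H = −Σ pᵢ log₂ pᵢ.
−0.185·log₂(0.185) = 0.4504
−0.160·log₂(0.160) = 0.4230
−0.157·log₂(0.157) = 0.4194
−0.184·log₂(0.184) = 0.4494
−0.112·log₂(0.112) = 0.3537
−0.202·log₂(0.202) = 0.4661
Sum ≈ 2.5620 → 2.562 bits.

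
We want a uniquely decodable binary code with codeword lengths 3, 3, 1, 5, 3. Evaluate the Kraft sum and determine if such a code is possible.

0.90625; yes

With common denominator 2^5 = 32: Σ 2^(−ℓᵢ) = 4/32 + 4/32 + 16/32 + 1/32 + 4/32 = 29/32 = 0.90625.
Kraft's inequality requires Σ ≤ 1; here Σ = 0.90625 ≤ 1, so such a prefix code exists.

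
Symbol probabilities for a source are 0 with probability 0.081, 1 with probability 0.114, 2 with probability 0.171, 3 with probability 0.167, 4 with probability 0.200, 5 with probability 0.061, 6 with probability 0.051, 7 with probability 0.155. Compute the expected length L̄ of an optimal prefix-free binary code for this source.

Repeatedly combine the two least-probable nodes; the expected code length is the sum of the merged weights.
merge 51/1000 + 61/1000 → 14/125
merge 81/1000 + 14/125 → 193/1000
merge 57/500 + 31/200 → 269/1000
merge 167/1000 + 171/1000 → 169/500
merge 193/1000 + 1/5 → 393/1000
merge 269/1000 + 169/500 → 607/1000
merge 393/1000 + 607/1000 → 1
L = 14/125 + 193/1000 + 269/1000 + 169/500 + 393/1000 + 607/1000 + 1 = 364/125 = 2.912 bits/symbol.

2.912 bits/symbol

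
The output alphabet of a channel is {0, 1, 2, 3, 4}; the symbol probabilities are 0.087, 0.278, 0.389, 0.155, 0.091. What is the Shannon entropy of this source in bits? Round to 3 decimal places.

H = −Σ pᵢ log₂ pᵢ.
−0.087·log₂(0.087) = 0.3065
−0.278·log₂(0.278) = 0.5134
−0.389·log₂(0.389) = 0.5299
−0.155·log₂(0.155) = 0.4169
−0.091·log₂(0.091) = 0.3147
Sum ≈ 2.0814 → 2.081 bits.

2.081 bits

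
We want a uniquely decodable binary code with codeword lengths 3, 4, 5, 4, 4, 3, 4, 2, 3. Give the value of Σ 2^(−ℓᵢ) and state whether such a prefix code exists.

0.90625; yes

With common denominator 2^5 = 32: Σ 2^(−ℓᵢ) = 4/32 + 2/32 + 1/32 + 2/32 + 2/32 + 4/32 + 2/32 + 8/32 + 4/32 = 29/32 = 0.90625.
Kraft's inequality requires Σ ≤ 1; here Σ = 0.90625 ≤ 1, so such a prefix code exists.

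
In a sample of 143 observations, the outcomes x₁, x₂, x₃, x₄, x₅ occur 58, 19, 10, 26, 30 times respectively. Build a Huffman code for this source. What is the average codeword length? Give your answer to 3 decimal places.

Probabilities are the counts divided by 143.
Repeatedly combine the two least-probable nodes; the expected code length is the sum of the merged weights.
merge 10/143 + 19/143 → 29/143
merge 2/11 + 29/143 → 5/13
merge 30/143 + 5/13 → 85/143
merge 58/143 + 85/143 → 1
L = 29/143 + 5/13 + 85/143 + 1 = 24/11 ≈ 2.182 bits/symbol.

2.182 bits/symbol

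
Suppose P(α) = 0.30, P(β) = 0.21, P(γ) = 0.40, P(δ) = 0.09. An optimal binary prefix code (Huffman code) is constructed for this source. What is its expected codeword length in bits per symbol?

Repeatedly combine the two least-probable nodes; the expected code length is the sum of the merged weights.
merge 9/100 + 21/100 → 3/10
merge 3/10 + 3/10 → 3/5
merge 2/5 + 3/5 → 1
L = 3/10 + 3/5 + 1 = 19/10 = 1.9 bits/symbol.

1.9 bits/symbol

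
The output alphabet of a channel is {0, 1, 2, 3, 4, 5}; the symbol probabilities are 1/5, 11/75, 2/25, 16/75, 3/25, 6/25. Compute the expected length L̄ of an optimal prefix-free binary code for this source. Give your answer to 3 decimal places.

Repeatedly combine the two least-probable nodes; the expected code length is the sum of the merged weights.
merge 2/25 + 3/25 → 1/5
merge 11/75 + 1/5 → 26/75
merge 1/5 + 16/75 → 31/75
merge 6/25 + 26/75 → 44/75
merge 31/75 + 44/75 → 1
L = 1/5 + 26/75 + 31/75 + 44/75 + 1 = 191/75 ≈ 2.547 bits/symbol.

2.547 bits/symbol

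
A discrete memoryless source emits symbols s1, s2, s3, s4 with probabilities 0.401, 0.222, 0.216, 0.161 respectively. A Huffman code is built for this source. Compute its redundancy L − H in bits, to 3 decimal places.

0.064 bits

Entropy H = −Σ p log₂ p ≈ 1.9125 bits.
Huffman merges: 161/1000+27/125→377/1000; 111/500+377/1000→599/1000; 401/1000+599/1000→1. L = 247/125 ≈ 1.9760.
L − H = 1.9760 − 1.9125 = 0.064 bits.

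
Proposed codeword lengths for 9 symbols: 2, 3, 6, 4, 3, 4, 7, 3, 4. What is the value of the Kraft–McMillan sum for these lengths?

With common denominator 2^7 = 128: Σ 2^(−ℓᵢ) = 32/128 + 16/128 + 2/128 + 8/128 + 16/128 + 8/128 + 1/128 + 16/128 + 8/128 = 107/128 = 0.8359375.

0.8359375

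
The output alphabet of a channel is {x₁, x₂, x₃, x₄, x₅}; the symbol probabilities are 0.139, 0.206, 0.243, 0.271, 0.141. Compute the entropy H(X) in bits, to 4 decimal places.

H = −Σ pᵢ log₂ pᵢ.
−0.139·log₂(0.139) = 0.3957
−0.206·log₂(0.206) = 0.4695
−0.243·log₂(0.243) = 0.4960
−0.271·log₂(0.271) = 0.5105
−0.141·log₂(0.141) = 0.3985
Sum ≈ 2.2702 → 2.2702 bits.

2.2702 bits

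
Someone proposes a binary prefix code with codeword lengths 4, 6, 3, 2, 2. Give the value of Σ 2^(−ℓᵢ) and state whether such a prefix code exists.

0.703125; yes

With common denominator 2^6 = 64: Σ 2^(−ℓᵢ) = 4/64 + 1/64 + 8/64 + 16/64 + 16/64 = 45/64 = 0.703125.
Kraft's inequality requires Σ ≤ 1; here Σ = 0.703125 ≤ 1, so such a prefix code exists.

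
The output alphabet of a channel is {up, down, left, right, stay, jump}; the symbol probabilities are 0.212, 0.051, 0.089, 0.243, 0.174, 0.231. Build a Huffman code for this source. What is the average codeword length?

2.454 bits/symbol

Repeatedly combine the two least-probable nodes; the expected code length is the sum of the merged weights.
merge 51/1000 + 89/1000 → 7/50
merge 7/50 + 87/500 → 157/500
merge 53/250 + 231/1000 → 443/1000
merge 243/1000 + 157/500 → 557/1000
merge 443/1000 + 557/1000 → 1
L = 7/50 + 157/500 + 443/1000 + 557/1000 + 1 = 1227/500 = 2.454 bits/symbol.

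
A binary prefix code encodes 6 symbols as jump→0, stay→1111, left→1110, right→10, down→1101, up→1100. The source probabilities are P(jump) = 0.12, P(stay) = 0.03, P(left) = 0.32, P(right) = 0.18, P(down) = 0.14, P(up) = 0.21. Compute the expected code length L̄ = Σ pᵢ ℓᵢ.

L̄ = Σ pᵢ·ℓᵢ = 0.12·1 + 0.03·4 + 0.32·4 + 0.18·2 + 0.14·4 + 0.21·4 = 3.28 bits/symbol.

3.28 bits/symbol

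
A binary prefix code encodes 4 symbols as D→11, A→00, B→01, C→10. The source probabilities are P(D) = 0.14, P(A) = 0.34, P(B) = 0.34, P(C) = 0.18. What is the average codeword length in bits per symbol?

L̄ = Σ pᵢ·ℓᵢ = 0.14·2 + 0.34·2 + 0.34·2 + 0.18·2 = 2 bits/symbol.

2 bits/symbol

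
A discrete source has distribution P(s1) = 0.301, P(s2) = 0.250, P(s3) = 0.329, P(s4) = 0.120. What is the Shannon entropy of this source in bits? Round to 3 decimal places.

1.916 bits

H = −Σ pᵢ log₂ pᵢ.
−0.301·log₂(0.301) = 0.5214
−0.250·log₂(0.250) = 0.5000
−0.329·log₂(0.329) = 0.5277
−0.120·log₂(0.120) = 0.3671
Sum ≈ 1.9161 → 1.916 bits.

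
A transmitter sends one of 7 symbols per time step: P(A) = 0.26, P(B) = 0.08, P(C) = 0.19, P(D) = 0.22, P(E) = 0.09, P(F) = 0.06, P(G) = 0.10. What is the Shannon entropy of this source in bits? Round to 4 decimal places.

H = −Σ pᵢ log₂ pᵢ.
−0.26·log₂(0.26) = 0.5053
−0.08·log₂(0.08) = 0.2915
−0.19·log₂(0.19) = 0.4552
−0.22·log₂(0.22) = 0.4806
−0.09·log₂(0.09) = 0.3127
−0.06·log₂(0.06) = 0.2435
−0.10·log₂(0.10) = 0.3322
Sum ≈ 2.6210 → 2.6210 bits.

2.6210 bits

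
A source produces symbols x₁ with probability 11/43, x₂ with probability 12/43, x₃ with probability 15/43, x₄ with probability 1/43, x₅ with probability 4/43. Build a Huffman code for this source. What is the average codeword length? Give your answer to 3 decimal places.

2.116 bits/symbol

Repeatedly combine the two least-probable nodes; the expected code length is the sum of the merged weights.
merge 1/43 + 4/43 → 5/43
merge 5/43 + 11/43 → 16/43
merge 12/43 + 15/43 → 27/43
merge 16/43 + 27/43 → 1
L = 5/43 + 16/43 + 27/43 + 1 = 91/43 ≈ 2.116 bits/symbol.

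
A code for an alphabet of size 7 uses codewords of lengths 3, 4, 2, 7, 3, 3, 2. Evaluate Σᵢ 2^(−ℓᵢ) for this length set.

0.9453125

With common denominator 2^7 = 128: Σ 2^(−ℓᵢ) = 16/128 + 8/128 + 32/128 + 1/128 + 16/128 + 16/128 + 32/128 = 121/128 = 0.9453125.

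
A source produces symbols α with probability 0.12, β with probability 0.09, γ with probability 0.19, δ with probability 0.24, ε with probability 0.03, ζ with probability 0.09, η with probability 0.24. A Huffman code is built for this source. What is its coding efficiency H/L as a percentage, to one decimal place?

Entropy H = −Σ p log₂ p ≈ 2.5876 bits.
Huffman merges: 3/100+9/100→3/25; 9/100+3/25→21/100; 3/25+19/100→31/100; 21/100+6/25→9/20; 6/25+31/100→11/20; 9/20+11/20→1. L = 66/25 ≈ 2.6400.
Efficiency = H/L = 2.5876/2.6400 = 98.0%.

98.0%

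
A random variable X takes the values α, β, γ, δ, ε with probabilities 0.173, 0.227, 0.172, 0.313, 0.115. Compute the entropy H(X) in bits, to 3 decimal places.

H = −Σ pᵢ log₂ pᵢ.
−0.173·log₂(0.173) = 0.4379
−0.227·log₂(0.227) = 0.4856
−0.172·log₂(0.172) = 0.4368
−0.313·log₂(0.313) = 0.5245
−0.115·log₂(0.115) = 0.3588
Sum ≈ 2.2436 → 2.244 bits.

2.244 bits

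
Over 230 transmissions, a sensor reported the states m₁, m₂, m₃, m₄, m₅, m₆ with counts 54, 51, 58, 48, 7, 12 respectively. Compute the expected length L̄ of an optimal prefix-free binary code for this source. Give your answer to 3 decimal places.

Probabilities are the counts divided by 230.
Repeatedly combine the two least-probable nodes; the expected code length is the sum of the merged weights.
merge 7/230 + 6/115 → 19/230
merge 19/230 + 24/115 → 67/230
merge 51/230 + 27/115 → 21/46
merge 29/115 + 67/230 → 25/46
merge 21/46 + 25/46 → 1
L = 19/230 + 67/230 + 21/46 + 25/46 + 1 = 273/115 ≈ 2.374 bits/symbol.

2.374 bits/symbol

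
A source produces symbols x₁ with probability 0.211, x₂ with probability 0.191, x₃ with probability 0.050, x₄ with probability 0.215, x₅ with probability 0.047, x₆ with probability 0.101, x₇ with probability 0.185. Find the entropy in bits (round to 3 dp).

2.614 bits

H = −Σ pᵢ log₂ pᵢ.
−0.211·log₂(0.211) = 0.4736
−0.191·log₂(0.191) = 0.4562
−0.050·log₂(0.050) = 0.2161
−0.215·log₂(0.215) = 0.4768
−0.047·log₂(0.047) = 0.2073
−0.101·log₂(0.101) = 0.3341
−0.185·log₂(0.185) = 0.4504
Sum ≈ 2.6144 → 2.614 bits.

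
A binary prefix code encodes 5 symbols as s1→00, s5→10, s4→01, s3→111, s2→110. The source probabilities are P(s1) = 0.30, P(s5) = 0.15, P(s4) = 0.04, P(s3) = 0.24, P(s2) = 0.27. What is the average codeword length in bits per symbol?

L̄ = Σ pᵢ·ℓᵢ = 0.30·2 + 0.15·2 + 0.04·2 + 0.24·3 + 0.27·3 = 2.51 bits/symbol.

2.51 bits/symbol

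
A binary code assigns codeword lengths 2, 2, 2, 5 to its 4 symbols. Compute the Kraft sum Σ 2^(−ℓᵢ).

With common denominator 2^5 = 32: Σ 2^(−ℓᵢ) = 8/32 + 8/32 + 8/32 + 1/32 = 25/32 = 0.78125.

0.78125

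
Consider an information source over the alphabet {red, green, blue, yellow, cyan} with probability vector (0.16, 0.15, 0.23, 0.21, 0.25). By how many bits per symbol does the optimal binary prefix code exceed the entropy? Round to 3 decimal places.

Entropy H = −Σ p log₂ p ≈ 2.2941 bits.
Huffman merges: 3/20+4/25→31/100; 21/100+23/100→11/25; 1/4+31/100→14/25; 11/25+14/25→1. L = 231/100 ≈ 2.3100.
L − H = 2.3100 − 2.2941 = 0.016 bits.

0.016 bits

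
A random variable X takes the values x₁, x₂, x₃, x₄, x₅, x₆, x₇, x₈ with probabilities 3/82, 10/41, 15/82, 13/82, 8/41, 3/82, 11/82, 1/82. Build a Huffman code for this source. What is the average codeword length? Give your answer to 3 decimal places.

2.695 bits/symbol

Repeatedly combine the two least-probable nodes; the expected code length is the sum of the merged weights.
merge 1/82 + 3/82 → 2/41
merge 3/82 + 2/41 → 7/82
merge 7/82 + 11/82 → 9/41
merge 13/82 + 15/82 → 14/41
merge 8/41 + 9/41 → 17/41
merge 10/41 + 14/41 → 24/41
merge 17/41 + 24/41 → 1
L = 2/41 + 7/82 + 9/41 + 14/41 + 17/41 + 24/41 + 1 = 221/82 ≈ 2.695 bits/symbol.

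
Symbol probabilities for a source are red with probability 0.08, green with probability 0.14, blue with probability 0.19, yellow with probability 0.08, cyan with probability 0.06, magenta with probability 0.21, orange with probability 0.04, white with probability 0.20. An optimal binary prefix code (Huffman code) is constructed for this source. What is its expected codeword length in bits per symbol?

Repeatedly combine the two least-probable nodes; the expected code length is the sum of the merged weights.
merge 1/25 + 3/50 → 1/10
merge 2/25 + 2/25 → 4/25
merge 1/10 + 7/50 → 6/25
merge 4/25 + 19/100 → 7/20
merge 1/5 + 21/100 → 41/100
merge 6/25 + 7/20 → 59/100
merge 41/100 + 59/100 → 1
L = 1/10 + 4/25 + 6/25 + 7/20 + 41/100 + 59/100 + 1 = 57/20 = 2.85 bits/symbol.

2.85 bits/symbol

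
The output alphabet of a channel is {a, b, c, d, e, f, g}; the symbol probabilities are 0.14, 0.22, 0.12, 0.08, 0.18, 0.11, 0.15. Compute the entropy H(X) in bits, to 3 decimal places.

2.742 bits

H = −Σ pᵢ log₂ pᵢ.
−0.14·log₂(0.14) = 0.3971
−0.22·log₂(0.22) = 0.4806
−0.12·log₂(0.12) = 0.3671
−0.08·log₂(0.08) = 0.2915
−0.18·log₂(0.18) = 0.4453
−0.11·log₂(0.11) = 0.3503
−0.15·log₂(0.15) = 0.4105
Sum ≈ 2.7424 → 2.742 bits.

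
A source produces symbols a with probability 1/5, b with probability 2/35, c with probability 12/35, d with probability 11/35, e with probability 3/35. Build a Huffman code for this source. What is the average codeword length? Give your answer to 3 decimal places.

2.143 bits/symbol

Repeatedly combine the two least-probable nodes; the expected code length is the sum of the merged weights.
merge 2/35 + 3/35 → 1/7
merge 1/7 + 1/5 → 12/35
merge 11/35 + 12/35 → 23/35
merge 12/35 + 23/35 → 1
L = 1/7 + 12/35 + 23/35 + 1 = 15/7 ≈ 2.143 bits/symbol.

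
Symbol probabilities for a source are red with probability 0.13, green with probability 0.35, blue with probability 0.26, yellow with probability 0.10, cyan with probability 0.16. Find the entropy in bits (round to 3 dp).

2.173 bits

H = −Σ pᵢ log₂ pᵢ.
−0.13·log₂(0.13) = 0.3826
−0.35·log₂(0.35) = 0.5301
−0.26·log₂(0.26) = 0.5053
−0.10·log₂(0.10) = 0.3322
−0.16·log₂(0.16) = 0.4230
Sum ≈ 2.1732 → 2.173 bits.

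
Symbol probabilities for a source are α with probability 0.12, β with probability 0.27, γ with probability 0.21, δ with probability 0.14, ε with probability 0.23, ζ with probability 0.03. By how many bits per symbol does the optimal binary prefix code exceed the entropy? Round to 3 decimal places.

0.054 bits

Entropy H = −Σ p log₂ p ≈ 2.3865 bits.
Huffman merges: 3/100+3/25→3/20; 7/50+3/20→29/100; 21/100+23/100→11/25; 27/100+29/100→14/25; 11/25+14/25→1. L = 61/25 ≈ 2.4400.
L − H = 2.4400 − 2.3865 = 0.054 bits.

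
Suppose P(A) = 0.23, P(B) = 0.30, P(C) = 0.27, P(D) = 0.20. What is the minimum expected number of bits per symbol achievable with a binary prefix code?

Repeatedly combine the two least-probable nodes; the expected code length is the sum of the merged weights.
merge 1/5 + 23/100 → 43/100
merge 27/100 + 3/10 → 57/100
merge 43/100 + 57/100 → 1
L = 43/100 + 57/100 + 1 = 2 bits/symbol.

2 bits/symbol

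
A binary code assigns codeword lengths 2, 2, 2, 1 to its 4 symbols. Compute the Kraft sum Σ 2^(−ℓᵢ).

1.25

With common denominator 2^2 = 4: Σ 2^(−ℓᵢ) = 1/4 + 1/4 + 1/4 + 2/4 = 5/4 = 1.25.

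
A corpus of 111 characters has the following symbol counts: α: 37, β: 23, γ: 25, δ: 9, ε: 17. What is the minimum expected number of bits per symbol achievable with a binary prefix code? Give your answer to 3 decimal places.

2.234 bits/symbol

Probabilities are the counts divided by 111.
Repeatedly combine the two least-probable nodes; the expected code length is the sum of the merged weights.
merge 3/37 + 17/111 → 26/111
merge 23/111 + 25/111 → 16/37
merge 26/111 + 1/3 → 21/37
merge 16/37 + 21/37 → 1
L = 26/111 + 16/37 + 21/37 + 1 = 248/111 ≈ 2.234 bits/symbol.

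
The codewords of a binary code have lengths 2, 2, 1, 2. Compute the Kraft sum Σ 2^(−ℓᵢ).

1.25

With common denominator 2^2 = 4: Σ 2^(−ℓᵢ) = 1/4 + 1/4 + 2/4 + 1/4 = 5/4 = 1.25.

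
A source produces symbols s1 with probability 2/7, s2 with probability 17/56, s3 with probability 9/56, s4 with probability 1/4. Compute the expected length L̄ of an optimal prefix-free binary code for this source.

2 bits/symbol

Repeatedly combine the two least-probable nodes; the expected code length is the sum of the merged weights.
merge 9/56 + 1/4 → 23/56
merge 2/7 + 17/56 → 33/56
merge 23/56 + 33/56 → 1
L = 23/56 + 33/56 + 1 = 2 bits/symbol.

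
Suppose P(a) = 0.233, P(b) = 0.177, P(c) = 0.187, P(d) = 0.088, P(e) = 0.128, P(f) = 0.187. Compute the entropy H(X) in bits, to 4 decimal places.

2.5247 bits

H = −Σ pᵢ log₂ pᵢ.
−0.233·log₂(0.233) = 0.4897
−0.177·log₂(0.177) = 0.4422
−0.187·log₂(0.187) = 0.4523
−0.088·log₂(0.088) = 0.3086
−0.128·log₂(0.128) = 0.3796
−0.187·log₂(0.187) = 0.4523
Sum ≈ 2.5247 → 2.5247 bits.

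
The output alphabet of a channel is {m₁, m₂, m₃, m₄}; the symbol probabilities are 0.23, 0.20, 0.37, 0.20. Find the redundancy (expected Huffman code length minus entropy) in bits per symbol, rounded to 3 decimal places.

0.053 bits

Entropy H = −Σ p log₂ p ≈ 1.9472 bits.
Huffman merges: 1/5+1/5→2/5; 23/100+37/100→3/5; 2/5+3/5→1. L = 2 ≈ 2.0000.
L − H = 2.0000 − 1.9472 = 0.053 bits.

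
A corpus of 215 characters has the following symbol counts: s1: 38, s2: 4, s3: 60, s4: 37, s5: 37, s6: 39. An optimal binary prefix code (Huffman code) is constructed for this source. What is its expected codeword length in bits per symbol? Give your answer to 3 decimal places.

2.540 bits/symbol

Probabilities are the counts divided by 215.
Repeatedly combine the two least-probable nodes; the expected code length is the sum of the merged weights.
merge 4/215 + 37/215 → 41/215
merge 37/215 + 38/215 → 15/43
merge 39/215 + 41/215 → 16/43
merge 12/43 + 15/43 → 27/43
merge 16/43 + 27/43 → 1
L = 41/215 + 15/43 + 16/43 + 27/43 + 1 = 546/215 ≈ 2.540 bits/symbol.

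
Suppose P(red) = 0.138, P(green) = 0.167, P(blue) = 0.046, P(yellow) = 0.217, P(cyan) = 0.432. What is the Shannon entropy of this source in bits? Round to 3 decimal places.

H = −Σ pᵢ log₂ pᵢ.
−0.138·log₂(0.138) = 0.3943
−0.167·log₂(0.167) = 0.4312
−0.046·log₂(0.046) = 0.2043
−0.217·log₂(0.217) = 0.4783
−0.432·log₂(0.432) = 0.5231
Sum ≈ 2.0313 → 2.031 bits.

2.031 bits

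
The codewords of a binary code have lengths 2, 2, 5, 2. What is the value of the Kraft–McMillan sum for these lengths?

With common denominator 2^5 = 32: Σ 2^(−ℓᵢ) = 8/32 + 8/32 + 1/32 + 8/32 = 25/32 = 0.78125.

0.78125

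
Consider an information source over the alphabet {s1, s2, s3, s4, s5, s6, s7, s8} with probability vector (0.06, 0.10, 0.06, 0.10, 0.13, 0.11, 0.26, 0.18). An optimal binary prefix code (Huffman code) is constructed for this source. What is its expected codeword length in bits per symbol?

2.86 bits/symbol

Repeatedly combine the two least-probable nodes; the expected code length is the sum of the merged weights.
merge 3/50 + 3/50 → 3/25
merge 1/10 + 1/10 → 1/5
merge 11/100 + 3/25 → 23/100
merge 13/100 + 9/50 → 31/100
merge 1/5 + 23/100 → 43/100
merge 13/50 + 31/100 → 57/100
merge 43/100 + 57/100 → 1
L = 3/25 + 1/5 + 23/100 + 31/100 + 43/100 + 57/100 + 1 = 143/50 = 2.86 bits/symbol.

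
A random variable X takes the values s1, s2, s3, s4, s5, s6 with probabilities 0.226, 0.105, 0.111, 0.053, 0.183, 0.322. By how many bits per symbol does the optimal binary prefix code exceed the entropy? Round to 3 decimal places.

Entropy H = −Σ p log₂ p ≈ 2.3777 bits.
Huffman merges: 53/1000+21/200→79/500; 111/1000+79/500→269/1000; 183/1000+113/500→409/1000; 269/1000+161/500→591/1000; 409/1000+591/1000→1. L = 2427/1000 ≈ 2.4270.
L − H = 2.4270 − 2.3777 = 0.049 bits.

0.049 bits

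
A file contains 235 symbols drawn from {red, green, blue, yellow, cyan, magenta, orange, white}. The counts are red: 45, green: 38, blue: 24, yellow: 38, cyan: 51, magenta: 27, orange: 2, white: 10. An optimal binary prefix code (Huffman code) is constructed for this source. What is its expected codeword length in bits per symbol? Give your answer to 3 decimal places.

Probabilities are the counts divided by 235.
Repeatedly combine the two least-probable nodes; the expected code length is the sum of the merged weights.
merge 2/235 + 2/47 → 12/235
merge 12/235 + 24/235 → 36/235
merge 27/235 + 36/235 → 63/235
merge 38/235 + 38/235 → 76/235
merge 9/47 + 51/235 → 96/235
merge 63/235 + 76/235 → 139/235
merge 96/235 + 139/235 → 1
L = 12/235 + 36/235 + 63/235 + 76/235 + 96/235 + 139/235 + 1 = 657/235 ≈ 2.796 bits/symbol.

2.796 bits/symbol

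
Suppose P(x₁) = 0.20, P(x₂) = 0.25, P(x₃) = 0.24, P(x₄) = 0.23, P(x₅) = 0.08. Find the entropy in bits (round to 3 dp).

H = −Σ pᵢ log₂ pᵢ.
−0.20·log₂(0.20) = 0.4644
−0.25·log₂(0.25) = 0.5000
−0.24·log₂(0.24) = 0.4941
−0.23·log₂(0.23) = 0.4877
−0.08·log₂(0.08) = 0.2915
Sum ≈ 2.2377 → 2.238 bits.

2.238 bits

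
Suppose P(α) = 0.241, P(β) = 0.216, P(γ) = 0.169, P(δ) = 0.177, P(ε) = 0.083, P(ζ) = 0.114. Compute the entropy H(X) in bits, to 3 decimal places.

H = −Σ pᵢ log₂ pᵢ.
−0.241·log₂(0.241) = 0.4947
−0.216·log₂(0.216) = 0.4776
−0.169·log₂(0.169) = 0.4335
−0.177·log₂(0.177) = 0.4422
−0.083·log₂(0.083) = 0.2980
−0.114·log₂(0.114) = 0.3571
Sum ≈ 2.5031 → 2.503 bits.

2.503 bits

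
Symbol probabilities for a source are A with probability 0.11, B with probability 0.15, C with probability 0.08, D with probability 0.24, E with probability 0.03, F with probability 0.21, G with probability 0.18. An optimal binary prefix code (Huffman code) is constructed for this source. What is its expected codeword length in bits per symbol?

2.66 bits/symbol

Repeatedly combine the two least-probable nodes; the expected code length is the sum of the merged weights.
merge 3/100 + 2/25 → 11/100
merge 11/100 + 11/100 → 11/50
merge 3/20 + 9/50 → 33/100
merge 21/100 + 11/50 → 43/100
merge 6/25 + 33/100 → 57/100
merge 43/100 + 57/100 → 1
L = 11/100 + 11/50 + 33/100 + 43/100 + 57/100 + 1 = 133/50 = 2.66 bits/symbol.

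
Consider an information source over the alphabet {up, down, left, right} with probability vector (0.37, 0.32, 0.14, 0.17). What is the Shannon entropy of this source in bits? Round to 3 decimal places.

H = −Σ pᵢ log₂ pᵢ.
−0.37·log₂(0.37) = 0.5307
−0.32·log₂(0.32) = 0.5260
−0.14·log₂(0.14) = 0.3971
−0.17·log₂(0.17) = 0.4346
Sum ≈ 1.8885 → 1.888 bits.

1.888 bits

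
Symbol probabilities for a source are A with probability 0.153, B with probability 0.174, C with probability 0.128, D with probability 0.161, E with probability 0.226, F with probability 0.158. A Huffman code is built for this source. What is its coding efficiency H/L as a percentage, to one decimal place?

Entropy H = −Σ p log₂ p ≈ 2.5627 bits.
Huffman merges: 16/125+153/1000→281/1000; 79/500+161/1000→319/1000; 87/500+113/500→2/5; 281/1000+319/1000→3/5; 2/5+3/5→1. L = 13/5 ≈ 2.6000.
Efficiency = H/L = 2.5627/2.6000 = 98.6%.

98.6%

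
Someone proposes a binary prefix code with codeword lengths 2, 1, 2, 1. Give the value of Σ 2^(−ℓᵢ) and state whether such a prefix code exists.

1.5; no

With common denominator 2^2 = 4: Σ 2^(−ℓᵢ) = 1/4 + 2/4 + 1/4 + 2/4 = 6/4 = 1.5.
Kraft's inequality requires Σ ≤ 1; here Σ = 1.5 > 1, so no such prefix code exists.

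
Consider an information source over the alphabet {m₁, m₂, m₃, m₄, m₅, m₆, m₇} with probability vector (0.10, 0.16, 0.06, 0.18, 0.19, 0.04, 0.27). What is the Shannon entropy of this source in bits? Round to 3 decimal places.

H = −Σ pᵢ log₂ pᵢ.
−0.10·log₂(0.10) = 0.3322
−0.16·log₂(0.16) = 0.4230
−0.06·log₂(0.06) = 0.2435
−0.18·log₂(0.18) = 0.4453
−0.19·log₂(0.19) = 0.4552
−0.04·log₂(0.04) = 0.1858
−0.27·log₂(0.27) = 0.5100
Sum ≈ 2.5951 → 2.595 bits.

2.595 bits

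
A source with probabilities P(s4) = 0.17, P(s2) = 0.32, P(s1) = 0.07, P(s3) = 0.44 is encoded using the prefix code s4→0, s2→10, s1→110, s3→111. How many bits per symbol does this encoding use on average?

L̄ = Σ pᵢ·ℓᵢ = 0.17·1 + 0.32·2 + 0.07·3 + 0.44·3 = 2.34 bits/symbol.

2.34 bits/symbol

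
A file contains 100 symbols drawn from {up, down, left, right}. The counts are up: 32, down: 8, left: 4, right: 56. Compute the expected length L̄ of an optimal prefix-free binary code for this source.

Probabilities are the counts divided by 100.
Repeatedly combine the two least-probable nodes; the expected code length is the sum of the merged weights.
merge 1/25 + 2/25 → 3/25
merge 3/25 + 8/25 → 11/25
merge 11/25 + 14/25 → 1
L = 3/25 + 11/25 + 1 = 39/25 = 1.56 bits/symbol.

1.56 bits/symbol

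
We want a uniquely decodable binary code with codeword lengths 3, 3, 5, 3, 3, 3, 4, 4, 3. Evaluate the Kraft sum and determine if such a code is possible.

With common denominator 2^5 = 32: Σ 2^(−ℓᵢ) = 4/32 + 4/32 + 1/32 + 4/32 + 4/32 + 4/32 + 2/32 + 2/32 + 4/32 = 29/32 = 0.90625.
Kraft's inequality requires Σ ≤ 1; here Σ = 0.90625 ≤ 1, so such a prefix code exists.

0.90625; yes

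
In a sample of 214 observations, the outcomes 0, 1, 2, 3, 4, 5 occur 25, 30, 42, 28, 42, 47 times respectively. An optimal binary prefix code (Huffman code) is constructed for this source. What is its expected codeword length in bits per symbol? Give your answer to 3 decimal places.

Probabilities are the counts divided by 214.
Repeatedly combine the two least-probable nodes; the expected code length is the sum of the merged weights.
merge 25/214 + 14/107 → 53/214
merge 15/107 + 21/107 → 36/107
merge 21/107 + 47/214 → 89/214
merge 53/214 + 36/107 → 125/214
merge 89/214 + 125/214 → 1
L = 53/214 + 36/107 + 89/214 + 125/214 + 1 = 553/214 ≈ 2.584 bits/symbol.

2.584 bits/symbol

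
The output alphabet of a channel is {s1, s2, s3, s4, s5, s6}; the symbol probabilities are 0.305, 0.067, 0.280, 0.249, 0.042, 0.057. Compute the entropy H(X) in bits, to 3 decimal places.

2.225 bits

H = −Σ pᵢ log₂ pᵢ.
−0.305·log₂(0.305) = 0.5225
−0.067·log₂(0.067) = 0.2613
−0.280·log₂(0.280) = 0.5142
−0.249·log₂(0.249) = 0.4994
−0.042·log₂(0.042) = 0.1921
−0.057·log₂(0.057) = 0.2356
Sum ≈ 2.2251 → 2.225 bits.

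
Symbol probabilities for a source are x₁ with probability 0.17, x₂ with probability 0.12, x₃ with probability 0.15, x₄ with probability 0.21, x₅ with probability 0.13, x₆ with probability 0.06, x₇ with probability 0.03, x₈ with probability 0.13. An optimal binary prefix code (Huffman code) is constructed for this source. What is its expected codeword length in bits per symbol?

2.88 bits/symbol

Repeatedly combine the two least-probable nodes; the expected code length is the sum of the merged weights.
merge 3/100 + 3/50 → 9/100
merge 9/100 + 3/25 → 21/100
merge 13/100 + 13/100 → 13/50
merge 3/20 + 17/100 → 8/25
merge 21/100 + 21/100 → 21/50
merge 13/50 + 8/25 → 29/50
merge 21/50 + 29/50 → 1
L = 9/100 + 21/100 + 13/50 + 8/25 + 21/50 + 29/50 + 1 = 72/25 = 2.88 bits/symbol.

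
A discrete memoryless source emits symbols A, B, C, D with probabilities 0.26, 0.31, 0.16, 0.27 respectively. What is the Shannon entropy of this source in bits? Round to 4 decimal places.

1.9621 bits

H = −Σ pᵢ log₂ pᵢ.
−0.26·log₂(0.26) = 0.5053
−0.31·log₂(0.31) = 0.5238
−0.16·log₂(0.16) = 0.4230
−0.27·log₂(0.27) = 0.5100
Sum ≈ 1.9621 → 1.9621 bits.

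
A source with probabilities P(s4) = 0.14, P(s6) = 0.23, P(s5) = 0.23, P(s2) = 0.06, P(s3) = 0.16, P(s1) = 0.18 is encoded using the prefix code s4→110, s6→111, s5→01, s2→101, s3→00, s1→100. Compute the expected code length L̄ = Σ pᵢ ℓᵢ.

2.61 bits/symbol

L̄ = Σ pᵢ·ℓᵢ = 0.14·3 + 0.23·3 + 0.23·2 + 0.06·3 + 0.16·2 + 0.18·3 = 2.61 bits/symbol.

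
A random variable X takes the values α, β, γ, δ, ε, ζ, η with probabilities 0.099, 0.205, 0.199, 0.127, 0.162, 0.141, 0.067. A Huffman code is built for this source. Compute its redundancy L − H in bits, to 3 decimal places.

0.036 bits

Entropy H = −Σ p log₂ p ≈ 2.7258 bits.
Huffman merges: 67/1000+99/1000→83/500; 127/1000+141/1000→67/250; 81/500+83/500→41/125; 199/1000+41/200→101/250; 67/250+41/125→149/250; 101/250+149/250→1. L = 1381/500 ≈ 2.7620.
L − H = 2.7620 − 2.7258 = 0.036 bits.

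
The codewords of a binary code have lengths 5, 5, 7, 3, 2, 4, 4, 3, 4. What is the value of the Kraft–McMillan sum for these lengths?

With common denominator 2^7 = 128: Σ 2^(−ℓᵢ) = 4/128 + 4/128 + 1/128 + 16/128 + 32/128 + 8/128 + 8/128 + 16/128 + 8/128 = 97/128 = 0.7578125.

0.7578125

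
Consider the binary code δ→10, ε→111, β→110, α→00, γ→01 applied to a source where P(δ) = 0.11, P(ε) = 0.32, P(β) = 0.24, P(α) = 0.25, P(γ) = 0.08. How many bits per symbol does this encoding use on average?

2.56 bits/symbol

L̄ = Σ pᵢ·ℓᵢ = 0.11·2 + 0.32·3 + 0.24·3 + 0.25·2 + 0.08·2 = 2.56 bits/symbol.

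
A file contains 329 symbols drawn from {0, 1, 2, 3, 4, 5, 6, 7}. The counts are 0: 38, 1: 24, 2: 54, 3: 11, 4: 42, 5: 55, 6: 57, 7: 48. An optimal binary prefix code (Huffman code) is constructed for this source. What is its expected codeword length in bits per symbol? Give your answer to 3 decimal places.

Probabilities are the counts divided by 329.
Repeatedly combine the two least-probable nodes; the expected code length is the sum of the merged weights.
merge 11/329 + 24/329 → 5/47
merge 5/47 + 38/329 → 73/329
merge 6/47 + 48/329 → 90/329
merge 54/329 + 55/329 → 109/329
merge 57/329 + 73/329 → 130/329
merge 90/329 + 109/329 → 199/329
merge 130/329 + 199/329 → 1
L = 5/47 + 73/329 + 90/329 + 109/329 + 130/329 + 199/329 + 1 = 965/329 ≈ 2.933 bits/symbol.

2.933 bits/symbol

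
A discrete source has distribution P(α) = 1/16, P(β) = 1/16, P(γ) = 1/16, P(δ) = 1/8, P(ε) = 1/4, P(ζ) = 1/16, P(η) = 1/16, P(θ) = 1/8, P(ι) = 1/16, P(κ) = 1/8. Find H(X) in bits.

Each probability is a power of 1/2, so log₂(1/p) is an integer.
H = Σ p·log₂(1/p) = 1/16·4 + 1/16·4 + 1/16·4 + 1/8·3 + 1/4·2 + 1/16·4 + 1/16·4 + 1/8·3 + 1/16·4 + 1/8·3 = 3.125 bits.

3.125 bits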